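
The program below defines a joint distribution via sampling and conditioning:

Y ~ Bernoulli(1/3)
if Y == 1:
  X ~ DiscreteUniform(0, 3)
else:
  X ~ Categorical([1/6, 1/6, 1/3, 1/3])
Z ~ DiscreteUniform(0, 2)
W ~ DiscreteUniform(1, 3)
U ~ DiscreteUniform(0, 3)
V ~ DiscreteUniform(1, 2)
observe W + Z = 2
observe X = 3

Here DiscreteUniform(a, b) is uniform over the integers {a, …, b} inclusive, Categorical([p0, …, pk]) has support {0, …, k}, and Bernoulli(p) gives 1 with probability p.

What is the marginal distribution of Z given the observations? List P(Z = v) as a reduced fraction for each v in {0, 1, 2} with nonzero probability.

P(Z=0) = 1/2, P(Z=1) = 1/2

Enumerate traces; 32 have nonzero weight after conditioning:
  (Y=0, X=3, Z=0, W=2, U=0, V=1) weight 1/324
  (Y=0, X=3, Z=0, W=2, U=0, V=2) weight 1/324
  (Y=0, X=3, Z=0, W=2, U=1, V=1) weight 1/324
  (Y=0, X=3, Z=0, W=2, U=1, V=2) weight 1/324
  (Y=0, X=3, Z=0, W=2, U=2, V=1) weight 1/324
  (Y=0, X=3, Z=0, W=2, U=2, V=2) weight 1/324
  (Y=0, X=3, Z=0, W=2, U=3, V=1) weight 1/324
  (Y=0, X=3, Z=0, W=2, U=3, V=2) weight 1/324
  (Y=0, X=3, Z=1, W=1, U=0, V=1) weight 1/324
  … 23 more
Group by Z:
  weight(Z=0) = 11/324
  weight(Z=1) = 11/324
Total weight = 11/324 + 11/324 = 11/162
P(Z=0 | obs) = 11/324 / 11/162 = 1/2
P(Z=1 | obs) = 11/324 / 11/162 = 1/2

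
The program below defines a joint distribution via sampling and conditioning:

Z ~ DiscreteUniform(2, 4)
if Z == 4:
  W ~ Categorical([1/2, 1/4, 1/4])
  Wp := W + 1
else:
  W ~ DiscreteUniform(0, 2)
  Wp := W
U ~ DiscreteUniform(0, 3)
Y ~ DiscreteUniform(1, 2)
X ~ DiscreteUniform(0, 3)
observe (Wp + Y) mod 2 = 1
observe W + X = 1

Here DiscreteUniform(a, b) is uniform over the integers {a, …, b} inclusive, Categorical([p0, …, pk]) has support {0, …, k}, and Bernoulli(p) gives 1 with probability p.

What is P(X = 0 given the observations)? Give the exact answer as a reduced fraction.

Enumerate traces; 24 have nonzero weight after conditioning:
  (Z=2, W=0, U=0, Y=1, X=1) weight 1/288
  (Z=2, W=0, U=1, Y=1, X=1) weight 1/288
  (Z=2, W=0, U=2, Y=1, X=1) weight 1/288
  (Z=2, W=0, U=3, Y=1, X=1) weight 1/288
  (Z=2, W=1, U=0, Y=2, X=0) weight 1/288
  (Z=2, W=1, U=1, Y=2, X=0) weight 1/288
  (Z=2, W=1, U=2, Y=2, X=0) weight 1/288
  (Z=2, W=1, U=3, Y=2, X=0) weight 1/288
  … 16 more
Group by X:
  weight(X=0) = 11/288
  weight(X=1) = 7/144
Total weight = 11/288 + 7/144 = 25/288
P(X=0 | obs) = 11/288 / 25/288 = 11/25
P(X=1 | obs) = 7/144 / 25/288 = 14/25

P(X = 0 | obs) = 11/25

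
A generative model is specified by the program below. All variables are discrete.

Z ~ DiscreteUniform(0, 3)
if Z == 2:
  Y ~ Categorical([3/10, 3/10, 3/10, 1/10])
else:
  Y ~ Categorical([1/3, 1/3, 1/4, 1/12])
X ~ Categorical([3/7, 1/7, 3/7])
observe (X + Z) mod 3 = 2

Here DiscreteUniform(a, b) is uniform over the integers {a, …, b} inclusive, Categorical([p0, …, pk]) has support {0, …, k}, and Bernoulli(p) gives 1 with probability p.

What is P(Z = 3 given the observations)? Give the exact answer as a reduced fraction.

P(Z = 3 | obs) = 3/10

Enumerate traces; 16 have nonzero weight after conditioning:
  (Z=0, Y=0, X=2) weight 1/28
  (Z=0, Y=1, X=2) weight 1/28
  (Z=0, Y=2, X=2) weight 3/112
  (Z=0, Y=3, X=2) weight 1/112
  (Z=1, Y=0, X=1) weight 1/84
  (Z=1, Y=1, X=1) weight 1/84
  (Z=1, Y=2, X=1) weight 1/112
  (Z=1, Y=3, X=1) weight 1/336
  (Z=2, Y=0, X=0) weight 9/280
  (Z=3, Y=0, X=2) weight 1/28
  … 6 more
Group by Z:
  weight(Z=0) = 3/28
  weight(Z=1) = 1/28
  weight(Z=2) = 3/28
  weight(Z=3) = 3/28
Total weight = 3/28 + 1/28 + 3/28 + 3/28 = 5/14
P(Z=0 | obs) = 3/28 / 5/14 = 3/10
P(Z=1 | obs) = 1/28 / 5/14 = 1/10
P(Z=2 | obs) = 3/28 / 5/14 = 3/10
P(Z=3 | obs) = 3/28 / 5/14 = 3/10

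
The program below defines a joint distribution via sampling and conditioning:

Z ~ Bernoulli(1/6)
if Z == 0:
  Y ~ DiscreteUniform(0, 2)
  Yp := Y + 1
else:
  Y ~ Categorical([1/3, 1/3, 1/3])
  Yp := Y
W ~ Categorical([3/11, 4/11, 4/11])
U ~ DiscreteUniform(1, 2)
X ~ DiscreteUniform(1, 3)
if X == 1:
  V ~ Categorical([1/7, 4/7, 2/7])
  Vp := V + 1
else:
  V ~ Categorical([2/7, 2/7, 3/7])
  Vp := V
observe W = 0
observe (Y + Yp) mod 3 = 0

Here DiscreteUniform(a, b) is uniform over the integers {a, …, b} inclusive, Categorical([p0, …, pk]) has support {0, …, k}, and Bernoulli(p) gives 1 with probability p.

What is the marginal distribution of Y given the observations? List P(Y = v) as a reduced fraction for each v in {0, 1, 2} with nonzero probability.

Enumerate traces; 36 have nonzero weight after conditioning:
  (Z=0, Y=1, W=0, U=1, X=1, V=0) weight 5/2772
  (Z=0, Y=1, W=0, U=1, X=1, V=1) weight 5/693
  (Z=0, Y=1, W=0, U=1, X=1, V=2) weight 5/1386
  (Z=0, Y=1, W=0, U=1, X=2, V=0) weight 5/1386
  (Z=0, Y=1, W=0, U=1, X=2, V=1) weight 5/1386
  (Z=0, Y=1, W=0, U=1, X=2, V=2) weight 5/924
  (Z=0, Y=1, W=0, U=1, X=3, V=0) weight 5/1386
  (Z=0, Y=1, W=0, U=1, X=3, V=1) weight 5/1386
  (Z=1, Y=0, W=0, U=1, X=1, V=0) weight 1/2772
  … 27 more
Group by Y:
  weight(Y=0) = 1/66
  weight(Y=1) = 5/66
Total weight = 1/66 + 5/66 = 1/11
P(Y=0 | obs) = 1/66 / 1/11 = 1/6
P(Y=1 | obs) = 5/66 / 1/11 = 5/6

P(Y=0) = 1/6, P(Y=1) = 5/6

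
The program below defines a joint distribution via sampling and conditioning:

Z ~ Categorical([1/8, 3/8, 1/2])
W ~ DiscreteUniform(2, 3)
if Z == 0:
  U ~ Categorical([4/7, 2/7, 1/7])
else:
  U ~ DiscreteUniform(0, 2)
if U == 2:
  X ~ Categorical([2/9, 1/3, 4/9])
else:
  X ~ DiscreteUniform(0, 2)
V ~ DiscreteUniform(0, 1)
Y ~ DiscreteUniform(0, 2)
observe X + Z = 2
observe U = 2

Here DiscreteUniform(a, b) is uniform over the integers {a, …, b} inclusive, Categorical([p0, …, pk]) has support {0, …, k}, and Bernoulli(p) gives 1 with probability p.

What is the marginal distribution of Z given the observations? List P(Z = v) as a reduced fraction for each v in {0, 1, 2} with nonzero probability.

Enumerate traces; 36 have nonzero weight after conditioning:
  (Z=0, W=2, U=2, X=2, V=0, Y=0) weight 1/1512
  (Z=0, W=2, U=2, X=2, V=0, Y=1) weight 1/1512
  (Z=0, W=2, U=2, X=2, V=0, Y=2) weight 1/1512
  (Z=0, W=2, U=2, X=2, V=1, Y=0) weight 1/1512
  (Z=0, W=2, U=2, X=2, V=1, Y=1) weight 1/1512
  (Z=0, W=2, U=2, X=2, V=1, Y=2) weight 1/1512
  (Z=0, W=3, U=2, X=2, V=0, Y=0) weight 1/1512
  (Z=0, W=3, U=2, X=2, V=0, Y=1) weight 1/1512
  (Z=1, W=2, U=2, X=1, V=0, Y=0) weight 1/288
  (Z=2, W=2, U=2, X=0, V=0, Y=0) weight 1/324
  … 26 more
Group by Z:
  weight(Z=0) = 1/126
  weight(Z=1) = 1/24
  weight(Z=2) = 1/27
Total weight = 1/126 + 1/24 + 1/27 = 131/1512
P(Z=0 | obs) = 1/126 / 131/1512 = 12/131
P(Z=1 | obs) = 1/24 / 131/1512 = 63/131
P(Z=2 | obs) = 1/27 / 131/1512 = 56/131

P(Z=0) = 12/131, P(Z=1) = 63/131, P(Z=2) = 56/131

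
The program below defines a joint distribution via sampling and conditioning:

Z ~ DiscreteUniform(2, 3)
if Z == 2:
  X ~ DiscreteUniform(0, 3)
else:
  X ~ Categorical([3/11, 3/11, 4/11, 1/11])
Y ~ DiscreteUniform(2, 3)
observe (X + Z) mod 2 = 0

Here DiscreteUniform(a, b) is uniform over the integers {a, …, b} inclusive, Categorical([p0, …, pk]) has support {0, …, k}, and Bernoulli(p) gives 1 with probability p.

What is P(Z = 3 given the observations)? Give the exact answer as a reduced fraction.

P(Z = 3 | obs) = 8/19

Enumerate traces; 8 have nonzero weight after conditioning:
  (Z=2, X=0, Y=2) weight 1/16
  (Z=2, X=0, Y=3) weight 1/16
  (Z=2, X=2, Y=2) weight 1/16
  (Z=2, X=2, Y=3) weight 1/16
  (Z=3, X=1, Y=2) weight 3/44
  (Z=3, X=1, Y=3) weight 3/44
  (Z=3, X=3, Y=2) weight 1/44
  (Z=3, X=3, Y=3) weight 1/44
Group by Z:
  weight(Z=2) = 1/4
  weight(Z=3) = 2/11
Total weight = 1/4 + 2/11 = 19/44
P(Z=2 | obs) = 1/4 / 19/44 = 11/19
P(Z=3 | obs) = 2/11 / 19/44 = 8/19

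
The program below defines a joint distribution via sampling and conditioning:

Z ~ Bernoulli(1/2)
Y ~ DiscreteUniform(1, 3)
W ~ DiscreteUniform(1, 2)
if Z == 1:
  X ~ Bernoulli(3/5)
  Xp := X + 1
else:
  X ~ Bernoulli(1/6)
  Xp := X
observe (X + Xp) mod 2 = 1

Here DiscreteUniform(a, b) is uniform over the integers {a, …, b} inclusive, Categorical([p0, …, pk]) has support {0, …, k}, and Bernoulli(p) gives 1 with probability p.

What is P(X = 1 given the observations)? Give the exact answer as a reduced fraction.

Enumerate traces; 12 have nonzero weight after conditioning:
  (Z=1, Y=1, W=1, X=0) weight 1/30
  (Z=1, Y=1, W=1, X=1) weight 1/20
  (Z=1, Y=1, W=2, X=0) weight 1/30
  (Z=1, Y=1, W=2, X=1) weight 1/20
  (Z=1, Y=2, W=1, X=0) weight 1/30
  (Z=1, Y=2, W=1, X=1) weight 1/20
  (Z=1, Y=2, W=2, X=0) weight 1/30
  (Z=1, Y=2, W=2, X=1) weight 1/20
  … 4 more
Group by X:
  weight(X=0) = 1/5
  weight(X=1) = 3/10
Total weight = 1/5 + 3/10 = 1/2
P(X=0 | obs) = 1/5 / 1/2 = 2/5
P(X=1 | obs) = 3/10 / 1/2 = 3/5

P(X = 1 | obs) = 3/5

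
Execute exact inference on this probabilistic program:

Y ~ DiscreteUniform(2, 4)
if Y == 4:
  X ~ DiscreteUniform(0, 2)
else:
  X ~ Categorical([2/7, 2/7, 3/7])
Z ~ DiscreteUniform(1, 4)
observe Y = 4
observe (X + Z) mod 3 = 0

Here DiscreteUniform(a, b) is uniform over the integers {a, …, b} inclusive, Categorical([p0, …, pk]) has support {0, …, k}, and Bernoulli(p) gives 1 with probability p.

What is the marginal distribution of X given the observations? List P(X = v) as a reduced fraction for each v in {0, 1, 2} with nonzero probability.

P(X=0) = 1/4, P(X=1) = 1/4, P(X=2) = 1/2

Enumerate traces; 4 have nonzero weight after conditioning:
  (Y=4, X=0, Z=3) weight 1/36
  (Y=4, X=1, Z=2) weight 1/36
  (Y=4, X=2, Z=1) weight 1/36
  (Y=4, X=2, Z=4) weight 1/36
Group by X:
  weight(X=0) = 1/36
  weight(X=1) = 1/36
  weight(X=2) = 1/18
Total weight = 1/36 + 1/36 + 1/18 = 1/9
P(X=0 | obs) = 1/36 / 1/9 = 1/4
P(X=1 | obs) = 1/36 / 1/9 = 1/4
P(X=2 | obs) = 1/18 / 1/9 = 1/2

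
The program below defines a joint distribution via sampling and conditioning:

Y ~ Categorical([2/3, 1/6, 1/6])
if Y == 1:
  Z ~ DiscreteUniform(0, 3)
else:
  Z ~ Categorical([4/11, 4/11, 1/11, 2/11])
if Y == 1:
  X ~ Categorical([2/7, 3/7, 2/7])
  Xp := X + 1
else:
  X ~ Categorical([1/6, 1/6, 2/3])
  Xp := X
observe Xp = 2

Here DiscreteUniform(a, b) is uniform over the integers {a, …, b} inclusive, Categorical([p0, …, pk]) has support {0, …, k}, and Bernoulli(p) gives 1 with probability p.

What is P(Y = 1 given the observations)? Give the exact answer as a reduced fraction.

P(Y = 1 | obs) = 9/79

Enumerate traces; 12 have nonzero weight after conditioning:
  (Y=0, Z=0, X=2) weight 16/99
  (Y=0, Z=1, X=2) weight 16/99
  (Y=0, Z=2, X=2) weight 4/99
  (Y=0, Z=3, X=2) weight 8/99
  (Y=1, Z=0, X=1) weight 1/56
  (Y=1, Z=1, X=1) weight 1/56
  (Y=1, Z=2, X=1) weight 1/56
  (Y=1, Z=3, X=1) weight 1/56
  (Y=2, Z=0, X=2) weight 4/99
  … 3 more
Group by Y:
  weight(Y=0) = 4/9
  weight(Y=1) = 1/14
  weight(Y=2) = 1/9
Total weight = 4/9 + 1/14 + 1/9 = 79/126
P(Y=0 | obs) = 4/9 / 79/126 = 56/79
P(Y=1 | obs) = 1/14 / 79/126 = 9/79
P(Y=2 | obs) = 1/9 / 79/126 = 14/79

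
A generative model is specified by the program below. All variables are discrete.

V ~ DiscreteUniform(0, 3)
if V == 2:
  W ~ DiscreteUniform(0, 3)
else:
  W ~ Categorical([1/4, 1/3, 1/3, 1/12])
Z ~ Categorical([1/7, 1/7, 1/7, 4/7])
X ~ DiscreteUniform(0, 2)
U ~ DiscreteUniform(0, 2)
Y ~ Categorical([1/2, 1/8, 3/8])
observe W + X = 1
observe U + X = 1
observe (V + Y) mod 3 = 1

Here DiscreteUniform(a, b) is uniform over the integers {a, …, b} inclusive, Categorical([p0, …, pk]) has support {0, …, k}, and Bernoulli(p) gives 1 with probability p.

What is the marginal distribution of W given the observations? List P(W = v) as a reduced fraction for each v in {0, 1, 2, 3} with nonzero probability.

Enumerate traces; 32 have nonzero weight after conditioning:
  (V=0, W=0, Z=0, X=1, U=0, Y=1) weight 1/8064
  (V=0, W=0, Z=1, X=1, U=0, Y=1) weight 1/8064
  (V=0, W=0, Z=2, X=1, U=0, Y=1) weight 1/8064
  (V=0, W=0, Z=3, X=1, U=0, Y=1) weight 1/2016
  (V=0, W=1, Z=0, X=0, U=1, Y=1) weight 1/6048
  (V=0, W=1, Z=1, X=0, U=1, Y=1) weight 1/6048
  (V=0, W=1, Z=2, X=0, U=1, Y=1) weight 1/6048
  (V=0, W=1, Z=3, X=0, U=1, Y=1) weight 1/1512
  … 24 more
Group by W:
  weight(W=0) = 1/128
  weight(W=1) = 11/1152
Total weight = 1/128 + 11/1152 = 5/288
P(W=0 | obs) = 1/128 / 5/288 = 9/20
P(W=1 | obs) = 11/1152 / 5/288 = 11/20

P(W=0) = 9/20, P(W=1) = 11/20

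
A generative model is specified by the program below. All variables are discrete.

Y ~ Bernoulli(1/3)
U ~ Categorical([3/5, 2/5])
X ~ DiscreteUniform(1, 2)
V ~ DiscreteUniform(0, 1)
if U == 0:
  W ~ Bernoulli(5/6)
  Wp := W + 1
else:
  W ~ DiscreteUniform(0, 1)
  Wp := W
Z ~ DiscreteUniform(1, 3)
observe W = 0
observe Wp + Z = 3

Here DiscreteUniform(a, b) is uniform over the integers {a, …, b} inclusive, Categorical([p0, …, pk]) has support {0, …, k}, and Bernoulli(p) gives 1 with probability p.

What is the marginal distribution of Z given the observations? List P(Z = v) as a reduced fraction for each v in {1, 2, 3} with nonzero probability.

P(Z=2) = 1/3, P(Z=3) = 2/3

Enumerate traces; 16 have nonzero weight after conditioning:
  (Y=0, U=0, X=1, V=0, W=0, Z=2) weight 1/180
  (Y=0, U=0, X=1, V=1, W=0, Z=2) weight 1/180
  (Y=0, U=0, X=2, V=0, W=0, Z=2) weight 1/180
  (Y=0, U=0, X=2, V=1, W=0, Z=2) weight 1/180
  (Y=0, U=1, X=1, V=0, W=0, Z=3) weight 1/90
  (Y=0, U=1, X=1, V=1, W=0, Z=3) weight 1/90
  (Y=0, U=1, X=2, V=0, W=0, Z=3) weight 1/90
  (Y=0, U=1, X=2, V=1, W=0, Z=3) weight 1/90
  … 8 more
Group by Z:
  weight(Z=2) = 1/30
  weight(Z=3) = 1/15
Total weight = 1/30 + 1/15 = 1/10
P(Z=2 | obs) = 1/30 / 1/10 = 1/3
P(Z=3 | obs) = 1/15 / 1/10 = 2/3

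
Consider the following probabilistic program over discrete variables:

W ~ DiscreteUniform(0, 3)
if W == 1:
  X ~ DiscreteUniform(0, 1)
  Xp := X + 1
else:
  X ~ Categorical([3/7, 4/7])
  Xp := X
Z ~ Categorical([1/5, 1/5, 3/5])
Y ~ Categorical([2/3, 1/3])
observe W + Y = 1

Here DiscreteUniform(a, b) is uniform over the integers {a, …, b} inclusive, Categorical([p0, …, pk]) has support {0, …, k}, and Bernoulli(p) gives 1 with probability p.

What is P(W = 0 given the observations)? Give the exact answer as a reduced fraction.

P(W = 0 | obs) = 1/3

Enumerate traces; 12 have nonzero weight after conditioning:
  (W=0, X=0, Z=0, Y=1) weight 1/140
  (W=0, X=0, Z=1, Y=1) weight 1/140
  (W=0, X=0, Z=2, Y=1) weight 3/140
  (W=0, X=1, Z=0, Y=1) weight 1/105
  (W=0, X=1, Z=1, Y=1) weight 1/105
  (W=0, X=1, Z=2, Y=1) weight 1/35
  (W=1, X=0, Z=0, Y=0) weight 1/60
  (W=1, X=0, Z=1, Y=0) weight 1/60
  … 4 more
Group by W:
  weight(W=0) = 1/12
  weight(W=1) = 1/6
Total weight = 1/12 + 1/6 = 1/4
P(W=0 | obs) = 1/12 / 1/4 = 1/3
P(W=1 | obs) = 1/6 / 1/4 = 2/3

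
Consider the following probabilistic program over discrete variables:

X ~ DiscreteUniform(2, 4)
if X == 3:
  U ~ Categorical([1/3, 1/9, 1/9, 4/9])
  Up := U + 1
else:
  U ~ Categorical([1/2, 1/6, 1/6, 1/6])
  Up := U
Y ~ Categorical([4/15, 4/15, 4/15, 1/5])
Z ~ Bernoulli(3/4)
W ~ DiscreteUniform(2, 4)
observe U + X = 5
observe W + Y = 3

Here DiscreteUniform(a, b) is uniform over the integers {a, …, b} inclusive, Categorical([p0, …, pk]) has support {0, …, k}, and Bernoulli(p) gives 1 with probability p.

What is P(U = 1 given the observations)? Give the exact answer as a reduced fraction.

Enumerate traces; 12 have nonzero weight after conditioning:
  (X=2, U=3, Y=0, Z=0, W=3) weight 1/810
  (X=2, U=3, Y=0, Z=1, W=3) weight 1/270
  (X=2, U=3, Y=1, Z=0, W=2) weight 1/810
  (X=2, U=3, Y=1, Z=1, W=2) weight 1/270
  (X=3, U=2, Y=0, Z=0, W=3) weight 1/1215
  (X=3, U=2, Y=0, Z=1, W=3) weight 1/405
  (X=3, U=2, Y=1, Z=0, W=2) weight 1/1215
  (X=3, U=2, Y=1, Z=1, W=2) weight 1/405
  (X=4, U=1, Y=0, Z=0, W=3) weight 1/810
  … 3 more
Group by U:
  weight(U=1) = 4/405
  weight(U=2) = 8/1215
  weight(U=3) = 4/405
Total weight = 4/405 + 8/1215 + 4/405 = 32/1215
P(U=1 | obs) = 4/405 / 32/1215 = 3/8
P(U=2 | obs) = 8/1215 / 32/1215 = 1/4
P(U=3 | obs) = 4/405 / 32/1215 = 3/8

P(U = 1 | obs) = 3/8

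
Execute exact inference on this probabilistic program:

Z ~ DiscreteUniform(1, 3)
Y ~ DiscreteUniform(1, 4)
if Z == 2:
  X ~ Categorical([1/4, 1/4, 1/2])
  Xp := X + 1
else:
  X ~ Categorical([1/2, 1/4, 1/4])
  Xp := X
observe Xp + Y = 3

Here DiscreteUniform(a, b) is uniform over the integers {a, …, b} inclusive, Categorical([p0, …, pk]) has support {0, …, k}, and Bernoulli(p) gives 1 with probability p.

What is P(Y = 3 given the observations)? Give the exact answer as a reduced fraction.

P(Y = 3 | obs) = 2/5

Enumerate traces; 8 have nonzero weight after conditioning:
  (Z=1, Y=1, X=2) weight 1/48
  (Z=1, Y=2, X=1) weight 1/48
  (Z=1, Y=3, X=0) weight 1/24
  (Z=2, Y=1, X=1) weight 1/48
  (Z=2, Y=2, X=0) weight 1/48
  (Z=3, Y=1, X=2) weight 1/48
  (Z=3, Y=2, X=1) weight 1/48
  (Z=3, Y=3, X=0) weight 1/24
Group by Y:
  weight(Y=1) = 1/16
  weight(Y=2) = 1/16
  weight(Y=3) = 1/12
Total weight = 1/16 + 1/16 + 1/12 = 5/24
P(Y=1 | obs) = 1/16 / 5/24 = 3/10
P(Y=2 | obs) = 1/16 / 5/24 = 3/10
P(Y=3 | obs) = 1/12 / 5/24 = 2/5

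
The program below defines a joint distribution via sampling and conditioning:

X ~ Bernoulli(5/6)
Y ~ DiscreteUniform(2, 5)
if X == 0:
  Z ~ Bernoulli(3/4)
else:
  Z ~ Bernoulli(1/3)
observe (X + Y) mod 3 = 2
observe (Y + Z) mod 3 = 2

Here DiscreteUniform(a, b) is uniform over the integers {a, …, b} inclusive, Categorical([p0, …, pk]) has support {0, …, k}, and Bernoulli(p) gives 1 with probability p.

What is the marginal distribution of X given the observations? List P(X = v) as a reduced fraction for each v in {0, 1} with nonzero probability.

P(X=0) = 3/13, P(X=1) = 10/13

Enumerate traces; 3 have nonzero weight after conditioning:
  (X=0, Y=2, Z=0) weight 1/96
  (X=0, Y=5, Z=0) weight 1/96
  (X=1, Y=4, Z=1) weight 5/72
Group by X:
  weight(X=0) = 1/48
  weight(X=1) = 5/72
Total weight = 1/48 + 5/72 = 13/144
P(X=0 | obs) = 1/48 / 13/144 = 3/13
P(X=1 | obs) = 5/72 / 13/144 = 10/13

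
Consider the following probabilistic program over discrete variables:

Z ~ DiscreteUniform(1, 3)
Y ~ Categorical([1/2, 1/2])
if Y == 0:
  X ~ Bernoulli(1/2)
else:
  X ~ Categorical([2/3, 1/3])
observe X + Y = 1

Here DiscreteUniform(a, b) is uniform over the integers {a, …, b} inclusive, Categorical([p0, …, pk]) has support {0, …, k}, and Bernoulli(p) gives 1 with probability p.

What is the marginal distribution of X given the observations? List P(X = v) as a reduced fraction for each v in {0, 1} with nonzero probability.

P(X=0) = 4/7, P(X=1) = 3/7

Enumerate traces; 6 have nonzero weight after conditioning:
  (Z=1, Y=0, X=1) weight 1/12
  (Z=1, Y=1, X=0) weight 1/9
  (Z=2, Y=0, X=1) weight 1/12
  (Z=2, Y=1, X=0) weight 1/9
  (Z=3, Y=0, X=1) weight 1/12
  (Z=3, Y=1, X=0) weight 1/9
Group by X:
  weight(X=0) = 1/3
  weight(X=1) = 1/4
Total weight = 1/3 + 1/4 = 7/12
P(X=0 | obs) = 1/3 / 7/12 = 4/7
P(X=1 | obs) = 1/4 / 7/12 = 3/7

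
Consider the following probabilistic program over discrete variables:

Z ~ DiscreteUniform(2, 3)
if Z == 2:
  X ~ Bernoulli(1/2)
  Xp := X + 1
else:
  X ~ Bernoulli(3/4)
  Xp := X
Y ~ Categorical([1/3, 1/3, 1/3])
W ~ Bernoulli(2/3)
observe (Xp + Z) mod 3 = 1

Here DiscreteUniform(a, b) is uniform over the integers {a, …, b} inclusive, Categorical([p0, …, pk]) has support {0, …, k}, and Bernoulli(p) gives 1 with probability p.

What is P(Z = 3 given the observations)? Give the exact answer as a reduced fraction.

Enumerate traces; 12 have nonzero weight after conditioning:
  (Z=2, X=1, Y=0, W=0) weight 1/36
  (Z=2, X=1, Y=0, W=1) weight 1/18
  (Z=2, X=1, Y=1, W=0) weight 1/36
  (Z=2, X=1, Y=1, W=1) weight 1/18
  (Z=2, X=1, Y=2, W=0) weight 1/36
  (Z=2, X=1, Y=2, W=1) weight 1/18
  (Z=3, X=1, Y=0, W=0) weight 1/24
  (Z=3, X=1, Y=0, W=1) weight 1/12
  … 4 more
Group by Z:
  weight(Z=2) = 1/4
  weight(Z=3) = 3/8
Total weight = 1/4 + 3/8 = 5/8
P(Z=2 | obs) = 1/4 / 5/8 = 2/5
P(Z=3 | obs) = 3/8 / 5/8 = 3/5

P(Z = 3 | obs) = 3/5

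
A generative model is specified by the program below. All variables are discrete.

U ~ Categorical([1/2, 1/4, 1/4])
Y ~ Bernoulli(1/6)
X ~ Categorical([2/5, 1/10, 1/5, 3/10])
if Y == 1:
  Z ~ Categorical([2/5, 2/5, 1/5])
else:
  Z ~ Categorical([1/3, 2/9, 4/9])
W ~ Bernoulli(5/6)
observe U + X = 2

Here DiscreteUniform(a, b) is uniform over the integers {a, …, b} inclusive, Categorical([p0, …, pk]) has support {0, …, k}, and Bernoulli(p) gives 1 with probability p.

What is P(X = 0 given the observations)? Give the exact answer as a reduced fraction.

P(X = 0 | obs) = 4/9

Enumerate traces; 36 have nonzero weight after conditioning:
  (U=0, Y=0, X=2, Z=0, W=0) weight 1/216
  (U=0, Y=0, X=2, Z=0, W=1) weight 5/216
  (U=0, Y=0, X=2, Z=1, W=0) weight 1/324
  (U=0, Y=0, X=2, Z=1, W=1) weight 5/324
  (U=0, Y=0, X=2, Z=2, W=0) weight 1/162
  (U=0, Y=0, X=2, Z=2, W=1) weight 5/162
  (U=0, Y=1, X=2, Z=0, W=0) weight 1/900
  (U=0, Y=1, X=2, Z=0, W=1) weight 1/180
  (U=1, Y=0, X=1, Z=0, W=0) weight 1/864
  (U=2, Y=0, X=0, Z=0, W=0) weight 1/216
  … 26 more
Group by X:
  weight(X=0) = 1/10
  weight(X=1) = 1/40
  weight(X=2) = 1/10
Total weight = 1/10 + 1/40 + 1/10 = 9/40
P(X=0 | obs) = 1/10 / 9/40 = 4/9
P(X=1 | obs) = 1/40 / 9/40 = 1/9
P(X=2 | obs) = 1/10 / 9/40 = 4/9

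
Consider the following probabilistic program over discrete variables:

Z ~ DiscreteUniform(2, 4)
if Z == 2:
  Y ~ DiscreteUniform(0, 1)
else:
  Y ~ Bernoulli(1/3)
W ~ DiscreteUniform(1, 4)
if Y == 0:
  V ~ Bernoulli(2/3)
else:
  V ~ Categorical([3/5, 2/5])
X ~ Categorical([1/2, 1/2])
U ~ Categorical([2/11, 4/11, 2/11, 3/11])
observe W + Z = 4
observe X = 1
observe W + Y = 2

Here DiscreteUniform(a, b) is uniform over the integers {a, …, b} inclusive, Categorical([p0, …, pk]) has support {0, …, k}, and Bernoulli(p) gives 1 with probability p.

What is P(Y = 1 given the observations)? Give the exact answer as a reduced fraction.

P(Y = 1 | obs) = 2/5

Enumerate traces; 16 have nonzero weight after conditioning:
  (Z=2, Y=0, W=2, V=0, X=1, U=0) weight 1/792
  (Z=2, Y=0, W=2, V=0, X=1, U=1) weight 1/396
  (Z=2, Y=0, W=2, V=0, X=1, U=2) weight 1/792
  (Z=2, Y=0, W=2, V=0, X=1, U=3) weight 1/528
  (Z=2, Y=0, W=2, V=1, X=1, U=0) weight 1/396
  (Z=2, Y=0, W=2, V=1, X=1, U=1) weight 1/198
  (Z=2, Y=0, W=2, V=1, X=1, U=2) weight 1/396
  (Z=2, Y=0, W=2, V=1, X=1, U=3) weight 1/264
  (Z=3, Y=1, W=1, V=0, X=1, U=0) weight 1/660
  … 7 more
Group by Y:
  weight(Y=0) = 1/48
  weight(Y=1) = 1/72
Total weight = 1/48 + 1/72 = 5/144
P(Y=0 | obs) = 1/48 / 5/144 = 3/5
P(Y=1 | obs) = 1/72 / 5/144 = 2/5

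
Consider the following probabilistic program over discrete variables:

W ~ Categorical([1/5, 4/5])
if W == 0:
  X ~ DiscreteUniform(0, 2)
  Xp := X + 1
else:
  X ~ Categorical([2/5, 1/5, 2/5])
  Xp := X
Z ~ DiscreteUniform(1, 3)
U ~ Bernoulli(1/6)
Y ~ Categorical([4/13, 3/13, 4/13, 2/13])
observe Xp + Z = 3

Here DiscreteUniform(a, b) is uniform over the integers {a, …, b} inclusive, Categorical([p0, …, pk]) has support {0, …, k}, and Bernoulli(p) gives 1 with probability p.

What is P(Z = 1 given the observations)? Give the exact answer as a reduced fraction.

P(Z = 1 | obs) = 29/70

Enumerate traces; 40 have nonzero weight after conditioning:
  (W=0, X=0, Z=2, U=0, Y=0) weight 2/351
  (W=0, X=0, Z=2, U=0, Y=1) weight 1/234
  (W=0, X=0, Z=2, U=0, Y=2) weight 2/351
  (W=0, X=0, Z=2, U=0, Y=3) weight 1/351
  (W=0, X=0, Z=2, U=1, Y=0) weight 2/1755
  (W=0, X=0, Z=2, U=1, Y=1) weight 1/1170
  (W=0, X=0, Z=2, U=1, Y=2) weight 2/1755
  (W=0, X=0, Z=2, U=1, Y=3) weight 1/1755
  (W=0, X=1, Z=1, U=0, Y=0) weight 2/351
  (W=1, X=0, Z=3, U=0, Y=0) weight 16/585
  … 30 more
Group by Z:
  weight(Z=1) = 29/225
  weight(Z=2) = 17/225
  weight(Z=3) = 8/75
Total weight = 29/225 + 17/225 + 8/75 = 14/45
P(Z=1 | obs) = 29/225 / 14/45 = 29/70
P(Z=2 | obs) = 17/225 / 14/45 = 17/70
P(Z=3 | obs) = 8/75 / 14/45 = 12/35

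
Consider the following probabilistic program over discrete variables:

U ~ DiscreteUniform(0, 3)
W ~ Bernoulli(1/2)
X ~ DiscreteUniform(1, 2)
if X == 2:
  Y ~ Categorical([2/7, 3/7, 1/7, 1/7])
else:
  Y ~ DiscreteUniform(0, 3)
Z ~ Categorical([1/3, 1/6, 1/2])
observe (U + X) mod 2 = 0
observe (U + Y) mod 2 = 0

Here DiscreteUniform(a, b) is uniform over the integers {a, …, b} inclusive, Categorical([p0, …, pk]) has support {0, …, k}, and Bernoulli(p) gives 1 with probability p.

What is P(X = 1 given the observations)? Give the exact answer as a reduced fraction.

Enumerate traces; 48 have nonzero weight after conditioning:
  (U=0, W=0, X=2, Y=0, Z=0) weight 1/168
  (U=0, W=0, X=2, Y=0, Z=1) weight 1/336
  (U=0, W=0, X=2, Y=0, Z=2) weight 1/112
  (U=0, W=0, X=2, Y=2, Z=0) weight 1/336
  (U=0, W=0, X=2, Y=2, Z=1) weight 1/672
  (U=0, W=0, X=2, Y=2, Z=2) weight 1/224
  (U=0, W=1, X=2, Y=0, Z=0) weight 1/168
  (U=0, W=1, X=2, Y=0, Z=1) weight 1/336
  (U=1, W=0, X=1, Y=1, Z=0) weight 1/192
  … 39 more
Group by X:
  weight(X=1) = 1/8
  weight(X=2) = 3/28
Total weight = 1/8 + 3/28 = 13/56
P(X=1 | obs) = 1/8 / 13/56 = 7/13
P(X=2 | obs) = 3/28 / 13/56 = 6/13

P(X = 1 | obs) = 7/13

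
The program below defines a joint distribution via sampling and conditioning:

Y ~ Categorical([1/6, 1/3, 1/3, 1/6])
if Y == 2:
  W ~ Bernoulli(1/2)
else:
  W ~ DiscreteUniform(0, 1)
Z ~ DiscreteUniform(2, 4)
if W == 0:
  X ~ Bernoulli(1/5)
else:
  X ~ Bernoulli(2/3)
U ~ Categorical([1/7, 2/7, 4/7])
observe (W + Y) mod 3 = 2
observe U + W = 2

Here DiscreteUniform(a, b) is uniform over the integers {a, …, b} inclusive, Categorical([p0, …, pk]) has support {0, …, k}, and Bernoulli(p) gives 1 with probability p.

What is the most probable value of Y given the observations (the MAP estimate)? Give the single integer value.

Enumerate traces; 12 have nonzero weight after conditioning:
  (Y=1, W=1, Z=2, X=0, U=1) weight 1/189
  (Y=1, W=1, Z=2, X=1, U=1) weight 2/189
  (Y=1, W=1, Z=3, X=0, U=1) weight 1/189
  (Y=1, W=1, Z=3, X=1, U=1) weight 2/189
  (Y=1, W=1, Z=4, X=0, U=1) weight 1/189
  (Y=1, W=1, Z=4, X=1, U=1) weight 2/189
  (Y=2, W=0, Z=2, X=0, U=2) weight 8/315
  (Y=2, W=0, Z=2, X=1, U=2) weight 2/315
  … 4 more
Group by Y:
  weight(Y=1) = 1/21
  weight(Y=2) = 2/21
Total weight = 1/21 + 2/21 = 1/7
P(Y=1 | obs) = 1/21 / 1/7 = 1/3
P(Y=2 | obs) = 2/21 / 1/7 = 2/3
argmax = 2

argmax_v P(Y = v | obs) = 2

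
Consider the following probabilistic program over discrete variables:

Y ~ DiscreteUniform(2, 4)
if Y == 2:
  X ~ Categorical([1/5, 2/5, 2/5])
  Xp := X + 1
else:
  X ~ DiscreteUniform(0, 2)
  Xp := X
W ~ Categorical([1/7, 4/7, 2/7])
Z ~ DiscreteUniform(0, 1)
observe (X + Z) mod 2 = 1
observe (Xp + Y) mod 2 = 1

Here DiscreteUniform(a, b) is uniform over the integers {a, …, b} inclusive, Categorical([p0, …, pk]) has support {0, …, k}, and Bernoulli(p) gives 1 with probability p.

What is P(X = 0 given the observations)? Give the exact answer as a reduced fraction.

Enumerate traces; 15 have nonzero weight after conditioning:
  (Y=2, X=0, W=0, Z=1) weight 1/210
  (Y=2, X=0, W=1, Z=1) weight 2/105
  (Y=2, X=0, W=2, Z=1) weight 1/105
  (Y=2, X=2, W=0, Z=1) weight 1/105
  (Y=2, X=2, W=1, Z=1) weight 4/105
  (Y=2, X=2, W=2, Z=1) weight 2/105
  (Y=3, X=0, W=0, Z=1) weight 1/126
  (Y=3, X=0, W=1, Z=1) weight 2/63
  (Y=4, X=1, W=0, Z=0) weight 1/126
  … 6 more
Group by X:
  weight(X=0) = 4/45
  weight(X=1) = 1/18
  weight(X=2) = 11/90
Total weight = 4/45 + 1/18 + 11/90 = 4/15
P(X=0 | obs) = 4/45 / 4/15 = 1/3
P(X=1 | obs) = 1/18 / 4/15 = 5/24
P(X=2 | obs) = 11/90 / 4/15 = 11/24

P(X = 0 | obs) = 1/3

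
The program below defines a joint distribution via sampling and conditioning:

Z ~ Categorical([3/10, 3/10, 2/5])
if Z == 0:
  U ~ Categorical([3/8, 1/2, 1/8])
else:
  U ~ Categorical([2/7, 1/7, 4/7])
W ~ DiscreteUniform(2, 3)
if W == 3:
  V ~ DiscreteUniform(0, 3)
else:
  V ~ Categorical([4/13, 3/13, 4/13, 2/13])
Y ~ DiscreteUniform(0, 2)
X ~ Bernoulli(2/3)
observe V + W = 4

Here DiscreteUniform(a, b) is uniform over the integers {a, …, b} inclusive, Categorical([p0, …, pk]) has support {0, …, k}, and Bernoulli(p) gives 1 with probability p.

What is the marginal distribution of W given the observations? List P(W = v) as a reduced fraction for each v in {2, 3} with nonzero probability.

Enumerate traces; 108 have nonzero weight after conditioning:
  (Z=0, U=0, W=2, V=2, Y=0, X=0) weight 1/520
  (Z=0, U=0, W=2, V=2, Y=0, X=1) weight 1/260
  (Z=0, U=0, W=2, V=2, Y=1, X=0) weight 1/520
  (Z=0, U=0, W=2, V=2, Y=1, X=1) weight 1/260
  (Z=0, U=0, W=2, V=2, Y=2, X=0) weight 1/520
  (Z=0, U=0, W=2, V=2, Y=2, X=1) weight 1/260
  (Z=0, U=0, W=3, V=1, Y=0, X=0) weight 1/640
  (Z=0, U=0, W=3, V=1, Y=0, X=1) weight 1/320
  … 100 more
Group by W:
  weight(W=2) = 2/13
  weight(W=3) = 1/8
Total weight = 2/13 + 1/8 = 29/104
P(W=2 | obs) = 2/13 / 29/104 = 16/29
P(W=3 | obs) = 1/8 / 29/104 = 13/29

P(W=2) = 16/29, P(W=3) = 13/29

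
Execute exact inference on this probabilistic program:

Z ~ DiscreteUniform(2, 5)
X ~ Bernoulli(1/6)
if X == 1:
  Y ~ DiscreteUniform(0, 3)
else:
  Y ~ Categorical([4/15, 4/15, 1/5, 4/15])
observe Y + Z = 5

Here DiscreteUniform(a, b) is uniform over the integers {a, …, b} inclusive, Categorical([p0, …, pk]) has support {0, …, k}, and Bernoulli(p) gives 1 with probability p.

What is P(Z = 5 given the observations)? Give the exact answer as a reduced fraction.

P(Z = 5 | obs) = 19/72

Enumerate traces; 8 have nonzero weight after conditioning:
  (Z=2, X=0, Y=3) weight 1/18
  (Z=2, X=1, Y=3) weight 1/96
  (Z=3, X=0, Y=2) weight 1/24
  (Z=3, X=1, Y=2) weight 1/96
  (Z=4, X=0, Y=1) weight 1/18
  (Z=4, X=1, Y=1) weight 1/96
  (Z=5, X=0, Y=0) weight 1/18
  (Z=5, X=1, Y=0) weight 1/96
Group by Z:
  weight(Z=2) = 19/288
  weight(Z=3) = 5/96
  weight(Z=4) = 19/288
  weight(Z=5) = 19/288
Total weight = 19/288 + 5/96 + 19/288 + 19/288 = 1/4
P(Z=2 | obs) = 19/288 / 1/4 = 19/72
P(Z=3 | obs) = 5/96 / 1/4 = 5/24
P(Z=4 | obs) = 19/288 / 1/4 = 19/72
P(Z=5 | obs) = 19/288 / 1/4 = 19/72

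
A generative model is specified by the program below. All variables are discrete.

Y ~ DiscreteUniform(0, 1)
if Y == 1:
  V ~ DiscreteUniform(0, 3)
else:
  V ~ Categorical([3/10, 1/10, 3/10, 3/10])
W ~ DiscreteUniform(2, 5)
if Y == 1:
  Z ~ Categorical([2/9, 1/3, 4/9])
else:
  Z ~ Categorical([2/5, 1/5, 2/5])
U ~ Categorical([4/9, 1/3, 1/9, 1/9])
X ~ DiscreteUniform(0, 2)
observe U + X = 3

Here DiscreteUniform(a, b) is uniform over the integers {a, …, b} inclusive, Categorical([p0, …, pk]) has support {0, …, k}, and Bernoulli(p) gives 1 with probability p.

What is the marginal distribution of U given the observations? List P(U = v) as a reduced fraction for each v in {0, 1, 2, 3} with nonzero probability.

P(U=1) = 3/5, P(U=2) = 1/5, P(U=3) = 1/5

Enumerate traces; 288 have nonzero weight after conditioning:
  (Y=0, V=0, W=2, Z=0, U=1, X=2) weight 1/600
  (Y=0, V=0, W=2, Z=0, U=2, X=1) weight 1/1800
  (Y=0, V=0, W=2, Z=0, U=3, X=0) weight 1/1800
  (Y=0, V=0, W=2, Z=1, U=1, X=2) weight 1/1200
  (Y=0, V=0, W=2, Z=1, U=2, X=1) weight 1/3600
  (Y=0, V=0, W=2, Z=1, U=3, X=0) weight 1/3600
  (Y=0, V=0, W=2, Z=2, U=1, X=2) weight 1/600
  (Y=0, V=0, W=2, Z=2, U=2, X=1) weight 1/1800
  … 280 more
Group by U:
  weight(U=1) = 1/9
  weight(U=2) = 1/27
  weight(U=3) = 1/27
Total weight = 1/9 + 1/27 + 1/27 = 5/27
P(U=1 | obs) = 1/9 / 5/27 = 3/5
P(U=2 | obs) = 1/27 / 5/27 = 1/5
P(U=3 | obs) = 1/27 / 5/27 = 1/5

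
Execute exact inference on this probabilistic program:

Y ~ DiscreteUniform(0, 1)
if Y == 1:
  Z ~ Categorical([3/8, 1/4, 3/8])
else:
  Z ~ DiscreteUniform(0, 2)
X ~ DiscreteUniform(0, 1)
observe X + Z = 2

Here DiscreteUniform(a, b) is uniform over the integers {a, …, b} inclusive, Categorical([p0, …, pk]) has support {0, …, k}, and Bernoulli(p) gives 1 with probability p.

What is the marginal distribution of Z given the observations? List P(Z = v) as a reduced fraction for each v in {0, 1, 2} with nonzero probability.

P(Z=1) = 14/31, P(Z=2) = 17/31

Enumerate traces; 4 have nonzero weight after conditioning:
  (Y=0, Z=1, X=1) weight 1/12
  (Y=0, Z=2, X=0) weight 1/12
  (Y=1, Z=1, X=1) weight 1/16
  (Y=1, Z=2, X=0) weight 3/32
Group by Z:
  weight(Z=1) = 7/48
  weight(Z=2) = 17/96
Total weight = 7/48 + 17/96 = 31/96
P(Z=1 | obs) = 7/48 / 31/96 = 14/31
P(Z=2 | obs) = 17/96 / 31/96 = 17/31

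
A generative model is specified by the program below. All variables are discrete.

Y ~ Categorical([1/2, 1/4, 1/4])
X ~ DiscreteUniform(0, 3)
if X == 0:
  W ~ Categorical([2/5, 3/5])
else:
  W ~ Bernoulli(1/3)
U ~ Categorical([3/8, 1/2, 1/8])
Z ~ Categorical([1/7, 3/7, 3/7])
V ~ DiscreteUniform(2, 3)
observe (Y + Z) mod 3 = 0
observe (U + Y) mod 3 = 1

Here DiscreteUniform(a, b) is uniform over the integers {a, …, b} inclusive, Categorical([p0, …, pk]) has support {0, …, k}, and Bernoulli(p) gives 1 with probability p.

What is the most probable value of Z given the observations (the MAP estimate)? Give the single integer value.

argmax_v P(Z = v | obs) = 2

Enumerate traces; 48 have nonzero weight after conditioning:
  (Y=0, X=0, W=0, U=1, Z=0, V=2) weight 1/560
  (Y=0, X=0, W=0, U=1, Z=0, V=3) weight 1/560
  (Y=0, X=0, W=1, U=1, Z=0, V=2) weight 3/1120
  (Y=0, X=0, W=1, U=1, Z=0, V=3) weight 3/1120
  (Y=0, X=1, W=0, U=1, Z=0, V=2) weight 1/336
  (Y=0, X=1, W=0, U=1, Z=0, V=3) weight 1/336
  (Y=0, X=1, W=1, U=1, Z=0, V=2) weight 1/672
  (Y=0, X=1, W=1, U=1, Z=0, V=3) weight 1/672
  (Y=1, X=0, W=0, U=0, Z=2, V=2) weight 9/4480
  (Y=2, X=0, W=0, U=2, Z=1, V=2) weight 3/4480
  … 38 more
Group by Z:
  weight(Z=0) = 1/28
  weight(Z=1) = 3/224
  weight(Z=2) = 9/224
Total weight = 1/28 + 3/224 + 9/224 = 5/56
P(Z=0 | obs) = 1/28 / 5/56 = 2/5
P(Z=1 | obs) = 3/224 / 5/56 = 3/20
P(Z=2 | obs) = 9/224 / 5/56 = 9/20
argmax = 2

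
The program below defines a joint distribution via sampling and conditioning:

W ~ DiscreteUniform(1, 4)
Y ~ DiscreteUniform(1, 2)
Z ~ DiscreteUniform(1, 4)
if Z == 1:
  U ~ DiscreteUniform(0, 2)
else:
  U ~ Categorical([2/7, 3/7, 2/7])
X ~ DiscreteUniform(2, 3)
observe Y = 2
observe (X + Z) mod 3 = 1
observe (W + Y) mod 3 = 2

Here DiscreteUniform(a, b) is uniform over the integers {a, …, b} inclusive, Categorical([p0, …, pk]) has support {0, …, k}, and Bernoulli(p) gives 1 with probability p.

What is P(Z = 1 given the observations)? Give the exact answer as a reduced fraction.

Enumerate traces; 9 have nonzero weight after conditioning:
  (W=3, Y=2, Z=1, U=0, X=3) weight 1/192
  (W=3, Y=2, Z=1, U=1, X=3) weight 1/192
  (W=3, Y=2, Z=1, U=2, X=3) weight 1/192
  (W=3, Y=2, Z=2, U=0, X=2) weight 1/224
  (W=3, Y=2, Z=2, U=1, X=2) weight 3/448
  (W=3, Y=2, Z=2, U=2, X=2) weight 1/224
  (W=3, Y=2, Z=4, U=0, X=3) weight 1/224
  (W=3, Y=2, Z=4, U=1, X=3) weight 3/448
  … 1 more
Group by Z:
  weight(Z=1) = 1/64
  weight(Z=2) = 1/64
  weight(Z=4) = 1/64
Total weight = 1/64 + 1/64 + 1/64 = 3/64
P(Z=1 | obs) = 1/64 / 3/64 = 1/3
P(Z=2 | obs) = 1/64 / 3/64 = 1/3
P(Z=4 | obs) = 1/64 / 3/64 = 1/3

P(Z = 1 | obs) = 1/3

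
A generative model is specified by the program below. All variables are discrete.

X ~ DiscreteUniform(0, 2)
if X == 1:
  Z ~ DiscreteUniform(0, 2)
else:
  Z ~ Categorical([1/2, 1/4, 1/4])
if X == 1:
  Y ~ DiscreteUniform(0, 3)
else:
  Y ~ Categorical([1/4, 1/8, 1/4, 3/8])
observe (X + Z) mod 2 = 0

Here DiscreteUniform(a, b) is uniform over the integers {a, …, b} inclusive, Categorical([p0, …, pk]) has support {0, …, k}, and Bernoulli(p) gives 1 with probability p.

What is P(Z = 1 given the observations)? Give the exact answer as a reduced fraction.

P(Z = 1 | obs) = 2/11

Enumerate traces; 20 have nonzero weight after conditioning:
  (X=0, Z=0, Y=0) weight 1/24
  (X=0, Z=0, Y=1) weight 1/48
  (X=0, Z=0, Y=2) weight 1/24
  (X=0, Z=0, Y=3) weight 1/16
  (X=0, Z=2, Y=0) weight 1/48
  (X=0, Z=2, Y=1) weight 1/96
  (X=0, Z=2, Y=2) weight 1/48
  (X=0, Z=2, Y=3) weight 1/32
  (X=1, Z=1, Y=0) weight 1/36
  … 11 more
Group by Z:
  weight(Z=0) = 1/3
  weight(Z=1) = 1/9
  weight(Z=2) = 1/6
Total weight = 1/3 + 1/9 + 1/6 = 11/18
P(Z=0 | obs) = 1/3 / 11/18 = 6/11
P(Z=1 | obs) = 1/9 / 11/18 = 2/11
P(Z=2 | obs) = 1/6 / 11/18 = 3/11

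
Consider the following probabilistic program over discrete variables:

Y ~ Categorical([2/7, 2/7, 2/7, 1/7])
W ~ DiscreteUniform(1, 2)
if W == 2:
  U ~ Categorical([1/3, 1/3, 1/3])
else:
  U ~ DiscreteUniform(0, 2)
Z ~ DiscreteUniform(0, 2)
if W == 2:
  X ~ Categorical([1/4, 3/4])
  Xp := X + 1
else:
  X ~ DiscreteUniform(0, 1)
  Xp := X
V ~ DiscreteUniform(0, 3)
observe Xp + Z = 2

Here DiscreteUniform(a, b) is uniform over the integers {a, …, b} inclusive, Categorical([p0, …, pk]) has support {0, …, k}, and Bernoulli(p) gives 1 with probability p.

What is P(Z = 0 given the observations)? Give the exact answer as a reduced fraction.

Enumerate traces; 192 have nonzero weight after conditioning:
  (Y=0, W=1, U=0, Z=1, X=1, V=0) weight 1/504
  (Y=0, W=1, U=0, Z=1, X=1, V=1) weight 1/504
  (Y=0, W=1, U=0, Z=1, X=1, V=2) weight 1/504
  (Y=0, W=1, U=0, Z=1, X=1, V=3) weight 1/504
  (Y=0, W=1, U=0, Z=2, X=0, V=0) weight 1/504
  (Y=0, W=1, U=0, Z=2, X=0, V=1) weight 1/504
  (Y=0, W=1, U=0, Z=2, X=0, V=2) weight 1/504
  (Y=0, W=1, U=0, Z=2, X=0, V=3) weight 1/504
  (Y=0, W=2, U=0, Z=0, X=1, V=0) weight 1/336
  … 183 more
Group by Z:
  weight(Z=0) = 1/8
  weight(Z=1) = 1/8
  weight(Z=2) = 1/12
Total weight = 1/8 + 1/8 + 1/12 = 1/3
P(Z=0 | obs) = 1/8 / 1/3 = 3/8
P(Z=1 | obs) = 1/8 / 1/3 = 3/8
P(Z=2 | obs) = 1/12 / 1/3 = 1/4

P(Z = 0 | obs) = 3/8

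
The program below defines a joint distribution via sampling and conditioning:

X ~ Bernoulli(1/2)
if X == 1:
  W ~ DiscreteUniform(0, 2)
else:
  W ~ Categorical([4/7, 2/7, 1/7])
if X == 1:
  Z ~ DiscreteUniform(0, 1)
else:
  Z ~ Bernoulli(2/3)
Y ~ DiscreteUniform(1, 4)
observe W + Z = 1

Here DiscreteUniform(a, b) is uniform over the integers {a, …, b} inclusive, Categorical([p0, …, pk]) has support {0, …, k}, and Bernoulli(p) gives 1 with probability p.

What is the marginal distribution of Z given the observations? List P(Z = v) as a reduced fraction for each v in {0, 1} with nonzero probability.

Enumerate traces; 16 have nonzero weight after conditioning:
  (X=0, W=0, Z=1, Y=1) weight 1/21
  (X=0, W=0, Z=1, Y=2) weight 1/21
  (X=0, W=0, Z=1, Y=3) weight 1/21
  (X=0, W=0, Z=1, Y=4) weight 1/21
  (X=0, W=1, Z=0, Y=1) weight 1/84
  (X=0, W=1, Z=0, Y=2) weight 1/84
  (X=0, W=1, Z=0, Y=3) weight 1/84
  (X=0, W=1, Z=0, Y=4) weight 1/84
  … 8 more
Group by Z:
  weight(Z=0) = 11/84
  weight(Z=1) = 23/84
Total weight = 11/84 + 23/84 = 17/42
P(Z=0 | obs) = 11/84 / 17/42 = 11/34
P(Z=1 | obs) = 23/84 / 17/42 = 23/34

P(Z=0) = 11/34, P(Z=1) = 23/34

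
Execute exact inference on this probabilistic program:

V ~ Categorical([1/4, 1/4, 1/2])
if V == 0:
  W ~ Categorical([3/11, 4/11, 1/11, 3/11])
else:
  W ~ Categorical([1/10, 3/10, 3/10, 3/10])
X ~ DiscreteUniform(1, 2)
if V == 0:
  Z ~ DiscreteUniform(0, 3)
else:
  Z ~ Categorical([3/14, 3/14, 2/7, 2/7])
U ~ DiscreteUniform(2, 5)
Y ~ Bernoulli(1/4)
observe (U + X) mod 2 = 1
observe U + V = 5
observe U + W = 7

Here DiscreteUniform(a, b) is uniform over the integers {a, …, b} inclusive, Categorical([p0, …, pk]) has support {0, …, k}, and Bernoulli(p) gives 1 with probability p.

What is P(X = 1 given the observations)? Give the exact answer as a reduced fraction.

P(X = 1 | obs) = 33/43

Enumerate traces; 16 have nonzero weight after conditioning:
  (V=0, W=2, X=2, Z=0, U=5, Y=0) weight 3/5632
  (V=0, W=2, X=2, Z=0, U=5, Y=1) weight 1/5632
  (V=0, W=2, X=2, Z=1, U=5, Y=0) weight 3/5632
  (V=0, W=2, X=2, Z=1, U=5, Y=1) weight 1/5632
  (V=0, W=2, X=2, Z=2, U=5, Y=0) weight 3/5632
  (V=0, W=2, X=2, Z=2, U=5, Y=1) weight 1/5632
  (V=0, W=2, X=2, Z=3, U=5, Y=0) weight 3/5632
  (V=0, W=2, X=2, Z=3, U=5, Y=1) weight 1/5632
  (V=1, W=3, X=1, Z=0, U=4, Y=0) weight 27/17920
  … 7 more
Group by X:
  weight(X=1) = 3/320
  weight(X=2) = 1/352
Total weight = 3/320 + 1/352 = 43/3520
P(X=1 | obs) = 3/320 / 43/3520 = 33/43
P(X=2 | obs) = 1/352 / 43/3520 = 10/43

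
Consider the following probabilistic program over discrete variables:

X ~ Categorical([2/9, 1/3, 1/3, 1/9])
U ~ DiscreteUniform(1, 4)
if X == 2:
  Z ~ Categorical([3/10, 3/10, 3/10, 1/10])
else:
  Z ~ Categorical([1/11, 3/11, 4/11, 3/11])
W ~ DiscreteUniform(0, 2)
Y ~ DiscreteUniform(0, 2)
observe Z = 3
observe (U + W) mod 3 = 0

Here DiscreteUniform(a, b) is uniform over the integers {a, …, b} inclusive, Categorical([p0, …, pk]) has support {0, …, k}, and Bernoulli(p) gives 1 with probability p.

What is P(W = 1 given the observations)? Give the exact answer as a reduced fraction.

P(W = 1 | obs) = 1/4

Enumerate traces; 48 have nonzero weight after conditioning:
  (X=0, U=1, Z=3, W=2, Y=0) weight 1/594
  (X=0, U=1, Z=3, W=2, Y=1) weight 1/594
  (X=0, U=1, Z=3, W=2, Y=2) weight 1/594
  (X=0, U=2, Z=3, W=1, Y=0) weight 1/594
  (X=0, U=2, Z=3, W=1, Y=1) weight 1/594
  (X=0, U=2, Z=3, W=1, Y=2) weight 1/594
  (X=0, U=3, Z=3, W=0, Y=0) weight 1/594
  (X=0, U=3, Z=3, W=0, Y=1) weight 1/594
  … 40 more
Group by W:
  weight(W=0) = 71/3960
  weight(W=1) = 71/3960
  weight(W=2) = 71/1980
Total weight = 71/3960 + 71/3960 + 71/1980 = 71/990
P(W=0 | obs) = 71/3960 / 71/990 = 1/4
P(W=1 | obs) = 71/3960 / 71/990 = 1/4
P(W=2 | obs) = 71/1980 / 71/990 = 1/2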